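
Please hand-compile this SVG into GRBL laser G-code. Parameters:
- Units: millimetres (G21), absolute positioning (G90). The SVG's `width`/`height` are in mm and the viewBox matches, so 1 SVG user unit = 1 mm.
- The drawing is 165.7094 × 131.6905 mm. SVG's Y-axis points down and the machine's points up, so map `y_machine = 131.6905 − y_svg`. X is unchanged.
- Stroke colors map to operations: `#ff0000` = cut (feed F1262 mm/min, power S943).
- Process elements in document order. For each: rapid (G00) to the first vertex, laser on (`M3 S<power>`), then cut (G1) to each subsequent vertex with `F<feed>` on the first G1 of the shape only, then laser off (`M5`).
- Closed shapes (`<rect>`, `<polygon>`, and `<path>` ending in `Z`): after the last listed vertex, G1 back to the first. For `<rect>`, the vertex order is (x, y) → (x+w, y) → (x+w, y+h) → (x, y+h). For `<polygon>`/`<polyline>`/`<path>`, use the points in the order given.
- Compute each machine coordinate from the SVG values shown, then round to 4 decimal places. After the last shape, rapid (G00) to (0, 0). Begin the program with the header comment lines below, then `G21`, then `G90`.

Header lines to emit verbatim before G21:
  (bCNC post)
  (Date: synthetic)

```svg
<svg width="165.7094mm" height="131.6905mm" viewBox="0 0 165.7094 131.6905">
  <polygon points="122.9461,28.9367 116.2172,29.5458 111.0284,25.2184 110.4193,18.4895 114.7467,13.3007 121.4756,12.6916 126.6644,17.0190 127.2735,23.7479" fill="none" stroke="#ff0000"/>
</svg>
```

1 u = 1 mm; y_m = 131.6905 − y.

[1] `<polygon>` regular polygon, #ff0000→cut S943 F1262: (122.9461,102.7538) → (116.2172,102.1447) → (111.0284,106.4721) → (110.4193,113.2010) → (114.7467,118.3898) → (121.4756,118.9989) → (126.6644,114.6715) → (127.2735,107.9426) → (122.9461,102.7538) (closed)

(bCNC post)
(Date: synthetic)
G21
G90
G00 X122.9461 Y102.7538
M3 S943
G1 X116.2172 Y102.1447 F1262
G1 X111.0284 Y106.4721
G1 X110.4193 Y113.2010
G1 X114.7467 Y118.3898
G1 X121.4756 Y118.9989
G1 X126.6644 Y114.6715
G1 X127.2735 Y107.9426
G1 X122.9461 Y102.7538
M5
G00 X0.0000 Y0.0000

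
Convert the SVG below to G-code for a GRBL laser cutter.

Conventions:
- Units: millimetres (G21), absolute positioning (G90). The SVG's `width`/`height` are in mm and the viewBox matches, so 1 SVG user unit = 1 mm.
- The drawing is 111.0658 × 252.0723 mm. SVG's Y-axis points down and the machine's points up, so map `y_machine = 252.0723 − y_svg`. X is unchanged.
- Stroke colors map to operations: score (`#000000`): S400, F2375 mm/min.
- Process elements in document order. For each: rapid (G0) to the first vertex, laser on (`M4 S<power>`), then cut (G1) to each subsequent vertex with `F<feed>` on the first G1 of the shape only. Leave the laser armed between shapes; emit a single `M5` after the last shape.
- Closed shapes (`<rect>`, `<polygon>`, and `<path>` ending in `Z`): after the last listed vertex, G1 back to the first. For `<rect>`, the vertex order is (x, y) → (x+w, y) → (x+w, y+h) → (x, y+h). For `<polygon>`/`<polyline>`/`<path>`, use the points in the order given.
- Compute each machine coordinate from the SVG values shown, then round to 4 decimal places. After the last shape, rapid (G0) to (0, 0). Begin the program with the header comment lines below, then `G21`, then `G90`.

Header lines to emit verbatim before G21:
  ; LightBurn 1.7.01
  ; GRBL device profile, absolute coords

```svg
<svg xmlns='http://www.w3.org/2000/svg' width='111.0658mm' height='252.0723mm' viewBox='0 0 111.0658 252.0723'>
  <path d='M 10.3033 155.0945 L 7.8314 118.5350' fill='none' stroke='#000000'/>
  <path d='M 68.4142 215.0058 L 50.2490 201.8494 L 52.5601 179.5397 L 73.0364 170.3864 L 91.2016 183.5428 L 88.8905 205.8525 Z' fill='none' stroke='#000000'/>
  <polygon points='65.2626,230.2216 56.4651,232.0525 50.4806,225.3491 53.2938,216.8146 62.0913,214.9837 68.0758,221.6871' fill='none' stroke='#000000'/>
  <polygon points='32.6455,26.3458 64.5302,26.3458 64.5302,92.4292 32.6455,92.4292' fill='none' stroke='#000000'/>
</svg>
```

; LightBurn 1.7.01
; GRBL device profile, absolute coords
G21
G90
G0 X10.3033 Y96.9778
M4 S400
G1 X7.8314 Y133.5373 F2375
G0 X68.4142 Y37.0665
M4 S400
G1 X50.2490 Y50.2229 F2375
G1 X52.5601 Y72.5326
G1 X73.0364 Y81.6859
G1 X91.2016 Y68.5295
G1 X88.8905 Y46.2198
G1 X68.4142 Y37.0665
G0 X65.2626 Y21.8507
M4 S400
G1 X56.4651 Y20.0198 F2375
G1 X50.4806 Y26.7232
G1 X53.2938 Y35.2577
G1 X62.0913 Y37.0886
G1 X68.0758 Y30.3852
G1 X65.2626 Y21.8507
G0 X32.6455 Y225.7265
M4 S400
G1 X64.5302 Y225.7265 F2375
G1 X64.5302 Y159.6431
G1 X32.6455 Y159.6431
G1 X32.6455 Y225.7265
M5
G0 X0.0000 Y0.0000

Since the viewBox matches the mm dimensions, user units are millimetres directly. The only transform is the Y-flip y_m = 252.0723 − y_svg.

Shape 1 is a line segment drawn with `<path>`. Its stroke #000000 means score at S400, F2375. After flipping Y the toolpath is (10.3033,96.9778) → (7.8314,133.5373).

Shape 2 is a regular polygon drawn with `<path>`. Its stroke #000000 means score at S400, F2375. After flipping Y the toolpath is (68.4142,37.0665) → (50.2490,50.2229) → (52.5601,72.5326) → (73.0364,81.6859) → (91.2016,68.5295) → (88.8905,46.2198) → (68.4142,37.0665), returning to the start.

Shape 3 is a regular polygon drawn with `<polygon>`. Its stroke #000000 means score at S400, F2375. After flipping Y the toolpath is (65.2626,21.8507) → (56.4651,20.0198) → (50.4806,26.7232) → (53.2938,35.2577) → (62.0913,37.0886) → (68.0758,30.3852) → (65.2626,21.8507), returning to the start.

Shape 4 is a rectangle drawn with `<polygon>`. Its stroke #000000 means score at S400, F2375. After flipping Y the toolpath is (32.6455,225.7265) → (64.5302,225.7265) → (64.5302,159.6431) → (32.6455,159.6431) → (32.6455,225.7265), returning to the start.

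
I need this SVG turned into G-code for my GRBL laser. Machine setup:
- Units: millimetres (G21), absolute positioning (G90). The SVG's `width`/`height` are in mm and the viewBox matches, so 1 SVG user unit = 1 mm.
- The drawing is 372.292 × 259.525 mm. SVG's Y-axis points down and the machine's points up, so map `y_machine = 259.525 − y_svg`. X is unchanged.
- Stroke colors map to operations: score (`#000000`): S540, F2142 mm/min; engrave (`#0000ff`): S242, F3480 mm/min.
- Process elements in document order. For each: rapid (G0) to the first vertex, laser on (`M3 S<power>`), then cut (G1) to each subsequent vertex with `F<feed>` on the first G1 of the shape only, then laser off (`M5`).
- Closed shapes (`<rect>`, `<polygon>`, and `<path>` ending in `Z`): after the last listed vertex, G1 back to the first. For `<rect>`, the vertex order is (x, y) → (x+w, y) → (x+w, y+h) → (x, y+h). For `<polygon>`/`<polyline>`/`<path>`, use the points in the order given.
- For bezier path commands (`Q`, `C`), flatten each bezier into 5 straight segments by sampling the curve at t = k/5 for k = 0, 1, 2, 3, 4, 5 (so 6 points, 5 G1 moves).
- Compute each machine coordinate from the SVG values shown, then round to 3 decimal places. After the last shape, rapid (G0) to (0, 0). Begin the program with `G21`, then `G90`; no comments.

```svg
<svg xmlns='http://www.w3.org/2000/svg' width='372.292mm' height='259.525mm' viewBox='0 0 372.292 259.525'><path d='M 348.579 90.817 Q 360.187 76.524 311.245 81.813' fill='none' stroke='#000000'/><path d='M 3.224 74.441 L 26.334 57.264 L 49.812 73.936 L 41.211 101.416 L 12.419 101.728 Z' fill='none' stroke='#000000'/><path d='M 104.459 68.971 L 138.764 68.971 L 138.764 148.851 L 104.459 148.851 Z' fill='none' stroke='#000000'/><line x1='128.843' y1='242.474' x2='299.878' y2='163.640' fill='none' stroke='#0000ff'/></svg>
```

G21
G90
G0 X348.579 Y168.708
M3 S540
G1 X350.800 Y173.642 F2142
G1 X348.177 Y177.009
G1 X340.711 Y178.810
G1 X328.400 Y179.044
G1 X311.245 Y177.712
M5
G0 X3.224 Y185.084
M3 S540
G1 X26.334 Y202.261 F2142
G1 X49.812 Y185.589
G1 X41.211 Y158.109
G1 X12.419 Y157.797
G1 X3.224 Y185.084
M5
G0 X104.459 Y190.554
M3 S540
G1 X138.764 Y190.554 F2142
G1 X138.764 Y110.674
G1 X104.459 Y110.674
G1 X104.459 Y190.554
M5
G0 X128.843 Y17.051
M3 S242
G1 X299.878 Y95.885 F3480
M5
G0 X0.000 Y0.000

Since the viewBox matches the mm dimensions, user units are millimetres directly. The only transform is the Y-flip y_m = 259.525 − y_svg.

Shape 1 is a quadratic bezier drawn with `<path>`. Its stroke #000000 means score at S540, F2142. After flipping Y the toolpath is (348.579,168.708) → (350.800,173.642) → (348.177,177.009) → (340.711,178.810) → (328.400,179.044) → (311.245,177.712).

Shape 2 is a regular polygon drawn with `<path>`. Its stroke #000000 means score at S540, F2142. After flipping Y the toolpath is (3.224,185.084) → (26.334,202.261) → (49.812,185.589) → (41.211,158.109) → (12.419,157.797) → (3.224,185.084), returning to the start.

Shape 3 is a rectangle drawn with `<path>`. Its stroke #000000 means score at S540, F2142. After flipping Y the toolpath is (104.459,190.554) → (138.764,190.554) → (138.764,110.674) → (104.459,110.674) → (104.459,190.554), returning to the start.

Shape 4 is a line segment drawn with `<line>`. Its stroke #0000ff means engrave at S242, F3480. After flipping Y the toolpath is (128.843,17.051) → (299.878,95.885).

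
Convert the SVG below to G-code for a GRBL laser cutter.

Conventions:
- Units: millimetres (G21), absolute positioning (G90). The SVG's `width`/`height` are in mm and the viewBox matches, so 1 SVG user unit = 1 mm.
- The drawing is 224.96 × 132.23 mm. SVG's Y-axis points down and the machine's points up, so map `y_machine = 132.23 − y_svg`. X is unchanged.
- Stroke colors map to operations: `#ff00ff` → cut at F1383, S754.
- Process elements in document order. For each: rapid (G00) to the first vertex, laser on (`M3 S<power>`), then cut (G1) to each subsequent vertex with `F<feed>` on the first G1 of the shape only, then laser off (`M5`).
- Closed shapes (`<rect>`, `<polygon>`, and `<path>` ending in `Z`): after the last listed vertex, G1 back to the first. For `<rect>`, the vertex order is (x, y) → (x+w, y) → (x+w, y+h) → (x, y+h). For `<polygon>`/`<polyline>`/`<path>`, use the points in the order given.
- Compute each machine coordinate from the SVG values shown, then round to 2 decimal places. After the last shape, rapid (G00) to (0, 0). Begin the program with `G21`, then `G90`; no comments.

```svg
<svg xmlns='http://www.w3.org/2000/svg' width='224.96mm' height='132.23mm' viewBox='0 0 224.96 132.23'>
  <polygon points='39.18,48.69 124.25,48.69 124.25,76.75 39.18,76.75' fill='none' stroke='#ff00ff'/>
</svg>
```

viewBox `0 0 224.96 132.23` with mm width/height → 1 unit = 1 mm. Flip: y_m = 132.23 − y_svg.

**Shape 1** — `<polygon>` rectangle, stroke `#ff00ff` → cut (S754, F1383). Machine vertices: (39.18,83.54) → (124.25,83.54) → (124.25,55.48) → (39.18,55.48) → (39.18,83.54). Closed: final G1 returns to the first vertex.

G21
G90
G00 X39.18 Y83.54
M3 S754
G1 X124.25 Y83.54 F1383
G1 X124.25 Y55.48
G1 X39.18 Y55.48
G1 X39.18 Y83.54
M5
G00 X0.00 Y0.00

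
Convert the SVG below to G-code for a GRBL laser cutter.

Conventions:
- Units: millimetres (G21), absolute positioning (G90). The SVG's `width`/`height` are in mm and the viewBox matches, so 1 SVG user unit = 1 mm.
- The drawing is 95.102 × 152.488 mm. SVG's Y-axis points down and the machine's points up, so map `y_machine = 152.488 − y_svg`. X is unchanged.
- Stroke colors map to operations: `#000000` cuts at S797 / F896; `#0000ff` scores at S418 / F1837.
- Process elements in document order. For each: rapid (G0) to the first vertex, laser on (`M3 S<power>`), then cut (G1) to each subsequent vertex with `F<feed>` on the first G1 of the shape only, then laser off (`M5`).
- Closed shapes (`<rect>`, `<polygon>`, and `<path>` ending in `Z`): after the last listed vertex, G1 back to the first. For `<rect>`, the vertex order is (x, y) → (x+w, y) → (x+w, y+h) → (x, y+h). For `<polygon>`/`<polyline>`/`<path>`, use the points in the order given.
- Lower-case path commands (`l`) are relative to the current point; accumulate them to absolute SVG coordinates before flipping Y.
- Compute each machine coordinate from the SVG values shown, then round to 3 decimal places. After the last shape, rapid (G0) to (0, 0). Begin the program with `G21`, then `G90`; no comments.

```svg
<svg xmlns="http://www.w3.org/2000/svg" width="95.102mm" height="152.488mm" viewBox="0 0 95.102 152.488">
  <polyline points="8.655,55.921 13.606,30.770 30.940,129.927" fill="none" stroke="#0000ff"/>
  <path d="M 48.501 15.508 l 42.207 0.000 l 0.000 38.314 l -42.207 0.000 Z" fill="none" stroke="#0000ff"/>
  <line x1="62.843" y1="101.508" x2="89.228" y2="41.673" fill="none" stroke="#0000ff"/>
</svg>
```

G21
G90
G0 X8.655 Y96.567
M3 S418
G1 X13.606 Y121.718 F1837
G1 X30.940 Y22.561
M5
G0 X48.501 Y136.980
M3 S418
G1 X90.708 Y136.980 F1837
G1 X90.708 Y98.666
G1 X48.501 Y98.666
G1 X48.501 Y136.980
M5
G0 X62.843 Y50.980
M3 S418
G1 X89.228 Y110.815 F1837
M5
G0 X0.000 Y0.000

Since the viewBox matches the mm dimensions, user units are millimetres directly. The only transform is the Y-flip y_m = 152.488 − y_svg.

Shape 1 is a open polyline drawn with `<polyline>`. Its stroke #0000ff means score at S418, F1837. After flipping Y the toolpath is (8.655,96.567) → (13.606,121.718) → (30.940,22.561).

Shape 2 is a rectangle drawn with `<path>`. Its stroke #0000ff means score at S418, F1837. After flipping Y the toolpath is (48.501,136.980) → (90.708,136.980) → (90.708,98.666) → (48.501,98.666) → (48.501,136.980), returning to the start.

Shape 3 is a line segment drawn with `<line>`. Its stroke #0000ff means score at S418, F1837. After flipping Y the toolpath is (62.843,50.980) → (89.228,110.815).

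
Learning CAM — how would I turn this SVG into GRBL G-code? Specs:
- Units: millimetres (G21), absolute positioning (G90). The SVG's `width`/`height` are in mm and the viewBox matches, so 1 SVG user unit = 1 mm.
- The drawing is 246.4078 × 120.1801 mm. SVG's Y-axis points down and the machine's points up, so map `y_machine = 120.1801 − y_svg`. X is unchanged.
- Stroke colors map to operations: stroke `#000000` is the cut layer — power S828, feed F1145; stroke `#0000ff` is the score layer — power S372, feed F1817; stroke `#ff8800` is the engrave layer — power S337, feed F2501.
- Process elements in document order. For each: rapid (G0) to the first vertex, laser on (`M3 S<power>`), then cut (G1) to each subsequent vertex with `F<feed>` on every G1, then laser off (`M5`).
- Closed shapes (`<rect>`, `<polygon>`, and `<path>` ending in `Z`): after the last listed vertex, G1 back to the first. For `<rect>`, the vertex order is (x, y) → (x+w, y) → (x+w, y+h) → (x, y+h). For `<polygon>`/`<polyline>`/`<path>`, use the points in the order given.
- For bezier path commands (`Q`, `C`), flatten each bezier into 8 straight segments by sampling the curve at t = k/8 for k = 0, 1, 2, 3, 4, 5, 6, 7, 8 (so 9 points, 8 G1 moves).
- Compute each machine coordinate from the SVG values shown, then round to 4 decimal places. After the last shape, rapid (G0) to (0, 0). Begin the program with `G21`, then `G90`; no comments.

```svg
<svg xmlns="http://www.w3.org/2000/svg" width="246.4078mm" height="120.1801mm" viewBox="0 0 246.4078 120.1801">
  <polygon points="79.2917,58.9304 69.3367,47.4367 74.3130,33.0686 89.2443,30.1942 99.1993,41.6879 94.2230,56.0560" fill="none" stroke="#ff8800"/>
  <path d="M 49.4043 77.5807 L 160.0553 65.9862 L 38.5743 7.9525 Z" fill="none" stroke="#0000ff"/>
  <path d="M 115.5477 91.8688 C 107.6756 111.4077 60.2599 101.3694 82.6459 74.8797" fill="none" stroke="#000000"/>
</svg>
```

G21
G90
G0 X79.2917 Y61.2497
M3 S337
G1 X69.3367 Y72.7434 F2501
G1 X74.3130 Y87.1115 F2501
G1 X89.2443 Y89.9859 F2501
G1 X99.1993 Y78.4922 F2501
G1 X94.2230 Y64.1241 F2501
G1 X79.2917 Y61.2497 F2501
M5
G0 X49.4043 Y42.5994
M3 S372
G1 X160.0553 Y54.1939 F1817
G1 X38.5743 Y112.2276 F1817
G1 X49.4043 Y42.5994 F1817
M5
G0 X115.5477 Y28.3113
M3 S828
G1 X110.9556 Y22.3450 F1145
G1 X103.9377 Y18.9978 F1145
G1 X95.7754 Y18.1157 F1145
G1 X87.7500 Y19.5451 F1145
G1 X81.1430 Y23.1321 F1145
G1 X77.2357 Y28.7229 F1145
G1 X77.3095 Y36.1636 F1145
G1 X82.6459 Y45.3004 F1145
M5
G0 X0.0000 Y0.0000

Since the viewBox matches the mm dimensions, user units are millimetres directly. The only transform is the Y-flip y_m = 120.1801 − y_svg.

Shape 1 is a regular polygon drawn with `<polygon>`. Its stroke #ff8800 means engrave at S337, F2501. After flipping Y the toolpath is (79.2917,61.2497) → (69.3367,72.7434) → (74.3130,87.1115) → (89.2443,89.9859) → (99.1993,78.4922) → (94.2230,64.1241) → (79.2917,61.2497), returning to the start.

Shape 2 is a closed polygon drawn with `<path>`. Its stroke #0000ff means score at S372, F1817. After flipping Y the toolpath is (49.4043,42.5994) → (160.0553,54.1939) → (38.5743,112.2276) → (49.4043,42.5994), returning to the start.

Shape 3 is a cubic bezier drawn with `<path>`. Its stroke #000000 means cut at S828, F1145. After flipping Y the toolpath is (115.5477,28.3113) → (110.9556,22.3450) → (103.9377,18.9978) → (95.7754,18.1157) → (87.7500,19.5451) → (81.1430,23.1321) → (77.2357,28.7229) → (77.3095,36.1636) → (82.6459,45.3004).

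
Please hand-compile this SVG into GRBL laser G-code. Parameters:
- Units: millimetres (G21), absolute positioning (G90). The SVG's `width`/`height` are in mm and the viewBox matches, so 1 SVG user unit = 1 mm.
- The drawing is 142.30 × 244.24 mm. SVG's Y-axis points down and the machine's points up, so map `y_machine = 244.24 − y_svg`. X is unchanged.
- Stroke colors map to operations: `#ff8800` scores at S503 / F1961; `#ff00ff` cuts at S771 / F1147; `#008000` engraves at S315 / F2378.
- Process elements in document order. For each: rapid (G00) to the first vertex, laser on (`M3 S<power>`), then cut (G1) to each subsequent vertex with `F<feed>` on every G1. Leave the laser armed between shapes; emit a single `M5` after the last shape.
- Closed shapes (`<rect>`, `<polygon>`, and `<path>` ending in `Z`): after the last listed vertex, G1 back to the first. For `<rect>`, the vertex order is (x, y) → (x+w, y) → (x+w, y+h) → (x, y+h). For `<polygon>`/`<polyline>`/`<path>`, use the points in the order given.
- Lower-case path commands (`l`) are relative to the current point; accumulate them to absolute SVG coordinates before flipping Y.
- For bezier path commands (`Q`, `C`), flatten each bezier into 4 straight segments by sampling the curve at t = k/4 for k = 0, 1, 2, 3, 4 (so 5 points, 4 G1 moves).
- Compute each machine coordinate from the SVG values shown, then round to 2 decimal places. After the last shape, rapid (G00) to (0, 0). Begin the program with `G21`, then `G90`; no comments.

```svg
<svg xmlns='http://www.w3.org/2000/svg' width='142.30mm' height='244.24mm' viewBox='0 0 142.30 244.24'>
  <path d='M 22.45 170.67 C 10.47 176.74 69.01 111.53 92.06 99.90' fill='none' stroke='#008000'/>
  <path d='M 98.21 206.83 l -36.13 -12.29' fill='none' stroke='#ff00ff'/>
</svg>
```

G21
G90
G00 X22.45 Y73.57
M3 S315
G1 X25.03 Y80.43 F2378
G1 X44.12 Y102.32 F2378
G1 X69.77 Y127.52 F2378
G1 X92.06 Y144.34 F2378
G00 X98.21 Y37.41
M3 S771
G1 X62.08 Y49.70 F1147
M5
G00 X0.00 Y0.00

viewBox `0 0 142.30 244.24` with mm width/height → 1 unit = 1 mm. Flip: y_m = 244.24 − y_svg.

**Shape 1** — `<path>` cubic bezier, stroke `#008000` → engrave (S315, F2378). Control points (SVG): P0=(22.45,170.67), P1=(10.47,176.74), P2=(69.01,111.53), P3=(92.06,99.90); sampled at t=k/4. Machine vertices: (22.45,73.57) → (25.03,80.43) → (44.12,102.32) → (69.77,127.52) → (92.06,144.34). Open path.

**Shape 2** — `<path>` line segment, stroke `#ff00ff` → cut (S771, F1147). Machine vertices: (98.21,37.41) → (62.08,49.70). Open path.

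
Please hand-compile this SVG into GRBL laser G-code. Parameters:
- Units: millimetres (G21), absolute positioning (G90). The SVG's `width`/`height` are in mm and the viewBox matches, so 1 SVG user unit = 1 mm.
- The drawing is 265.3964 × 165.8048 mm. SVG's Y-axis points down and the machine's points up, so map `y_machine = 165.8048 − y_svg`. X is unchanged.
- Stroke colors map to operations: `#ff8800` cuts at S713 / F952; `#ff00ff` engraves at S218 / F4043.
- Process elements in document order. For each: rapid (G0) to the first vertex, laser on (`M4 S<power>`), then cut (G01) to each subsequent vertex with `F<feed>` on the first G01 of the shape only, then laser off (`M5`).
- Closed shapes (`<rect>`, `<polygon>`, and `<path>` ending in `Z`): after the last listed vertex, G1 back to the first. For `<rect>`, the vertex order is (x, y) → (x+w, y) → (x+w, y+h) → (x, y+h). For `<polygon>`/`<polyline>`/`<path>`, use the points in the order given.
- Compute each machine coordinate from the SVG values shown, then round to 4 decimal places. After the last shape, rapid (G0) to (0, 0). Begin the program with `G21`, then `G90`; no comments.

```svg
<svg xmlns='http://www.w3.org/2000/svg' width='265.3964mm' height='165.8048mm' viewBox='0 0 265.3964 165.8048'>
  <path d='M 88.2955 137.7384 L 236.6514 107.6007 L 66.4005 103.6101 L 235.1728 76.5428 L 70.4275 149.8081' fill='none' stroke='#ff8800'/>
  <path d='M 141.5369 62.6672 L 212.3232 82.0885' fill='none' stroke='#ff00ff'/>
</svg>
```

viewBox `0 0 265.3964 165.8048` with mm width/height → 1 unit = 1 mm. Flip: y_m = 165.8048 − y_svg.

**Shape 1** — `<path>` open polyline, stroke `#ff8800` → cut (S713, F952). Machine vertices: (88.2955,28.0664) → (236.6514,58.2041) → (66.4005,62.1947) → (235.1728,89.2620) → (70.4275,15.9967). Open path.

**Shape 2** — `<path>` line segment, stroke `#ff00ff` → engrave (S218, F4043). Machine vertices: (141.5369,103.1376) → (212.3232,83.7163). Open path.

G21
G90
G0 X88.2955 Y28.0664
M4 S713
G01 X236.6514 Y58.2041 F952
G01 X66.4005 Y62.1947
G01 X235.1728 Y89.2620
G01 X70.4275 Y15.9967
M5
G0 X141.5369 Y103.1376
M4 S218
G01 X212.3232 Y83.7163 F4043
M5
G0 X0.0000 Y0.0000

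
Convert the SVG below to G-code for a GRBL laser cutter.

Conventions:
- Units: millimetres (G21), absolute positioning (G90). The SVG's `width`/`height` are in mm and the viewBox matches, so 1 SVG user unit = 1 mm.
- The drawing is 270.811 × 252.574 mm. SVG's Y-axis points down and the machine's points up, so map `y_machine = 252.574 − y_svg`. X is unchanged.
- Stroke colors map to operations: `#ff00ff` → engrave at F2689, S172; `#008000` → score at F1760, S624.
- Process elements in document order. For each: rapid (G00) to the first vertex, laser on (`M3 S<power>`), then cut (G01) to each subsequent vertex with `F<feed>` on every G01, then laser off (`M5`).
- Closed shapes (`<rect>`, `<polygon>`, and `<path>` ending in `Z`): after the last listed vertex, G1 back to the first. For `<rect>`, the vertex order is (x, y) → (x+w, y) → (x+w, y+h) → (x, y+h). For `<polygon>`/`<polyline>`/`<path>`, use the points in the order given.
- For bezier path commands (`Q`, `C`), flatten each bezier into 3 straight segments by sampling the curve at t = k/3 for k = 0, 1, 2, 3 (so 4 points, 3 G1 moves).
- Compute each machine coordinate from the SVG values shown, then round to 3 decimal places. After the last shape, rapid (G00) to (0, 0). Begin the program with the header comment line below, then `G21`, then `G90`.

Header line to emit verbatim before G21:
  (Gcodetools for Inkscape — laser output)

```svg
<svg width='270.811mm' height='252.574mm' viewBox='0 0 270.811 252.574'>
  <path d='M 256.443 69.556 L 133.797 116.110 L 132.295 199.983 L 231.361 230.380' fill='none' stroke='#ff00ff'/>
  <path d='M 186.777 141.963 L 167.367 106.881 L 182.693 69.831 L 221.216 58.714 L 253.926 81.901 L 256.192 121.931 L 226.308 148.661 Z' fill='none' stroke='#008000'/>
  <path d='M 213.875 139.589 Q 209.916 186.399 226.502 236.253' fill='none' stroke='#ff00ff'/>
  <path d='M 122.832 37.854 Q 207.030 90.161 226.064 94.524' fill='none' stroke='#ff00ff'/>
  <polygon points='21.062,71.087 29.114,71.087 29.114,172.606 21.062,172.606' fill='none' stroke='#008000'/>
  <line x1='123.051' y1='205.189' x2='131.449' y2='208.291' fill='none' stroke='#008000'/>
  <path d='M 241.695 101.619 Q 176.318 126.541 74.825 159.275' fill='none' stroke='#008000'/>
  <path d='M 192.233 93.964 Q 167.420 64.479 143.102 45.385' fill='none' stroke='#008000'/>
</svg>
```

1 u = 1 mm; y_m = 252.574 − y.

[1] `<path>` open polyline, #ff00ff→engrave S172 F2689: (256.443,183.018) → (133.797,136.464) → (132.295,52.591) → (231.361,22.194)

[2] `<path>` regular polygon, #008000→score S624 F1760: (186.777,110.611) → (167.367,145.693) → (182.693,182.743) → (221.216,193.860) → (253.926,170.673) → (256.192,130.643) → (226.308,103.913) → (186.777,110.611) (closed)

[3] `<path>` quadratic bezier, #ff00ff→engrave S172 F2689: (213.875,112.985) → (213.518,81.440) → (217.727,49.219) → (226.502,16.321)

[4] `<path>` quadratic bezier, #ff00ff→engrave S172 F2689: (122.832,214.720) → (171.724,185.176) → (206.134,166.286) → (226.064,158.050)

[5] `<polygon>` rectangle, #008000→score S624 F1760: (21.062,181.487) → (29.114,181.487) → (29.114,79.968) → (21.062,79.968) → (21.062,181.487) (closed)

[6] `<line>` line segment, #008000→score S624 F1760: (123.051,47.385) → (131.449,44.283)

[7] `<path>` quadratic bezier, #008000→score S624 F1760: (241.695,150.955) → (194.097,133.472) → (138.474,114.254) → (74.825,93.299)

[8] `<path>` quadratic bezier, #008000→score S624 F1760: (192.233,158.610) → (175.746,177.112) → (159.369,193.305) → (143.102,207.189)

(Gcodetools for Inkscape — laser output)
G21
G90
G00 X256.443 Y183.018
M3 S172
G01 X133.797 Y136.464 F2689
G01 X132.295 Y52.591 F2689
G01 X231.361 Y22.194 F2689
M5
G00 X186.777 Y110.611
M3 S624
G01 X167.367 Y145.693 F1760
G01 X182.693 Y182.743 F1760
G01 X221.216 Y193.860 F1760
G01 X253.926 Y170.673 F1760
G01 X256.192 Y130.643 F1760
G01 X226.308 Y103.913 F1760
G01 X186.777 Y110.611 F1760
M5
G00 X213.875 Y112.985
M3 S172
G01 X213.518 Y81.440 F2689
G01 X217.727 Y49.219 F2689
G01 X226.502 Y16.321 F2689
M5
G00 X122.832 Y214.720
M3 S172
G01 X171.724 Y185.176 F2689
G01 X206.134 Y166.286 F2689
G01 X226.064 Y158.050 F2689
M5
G00 X21.062 Y181.487
M3 S624
G01 X29.114 Y181.487 F1760
G01 X29.114 Y79.968 F1760
G01 X21.062 Y79.968 F1760
G01 X21.062 Y181.487 F1760
M5
G00 X123.051 Y47.385
M3 S624
G01 X131.449 Y44.283 F1760
M5
G00 X241.695 Y150.955
M3 S624
G01 X194.097 Y133.472 F1760
G01 X138.474 Y114.254 F1760
G01 X74.825 Y93.299 F1760
M5
G00 X192.233 Y158.610
M3 S624
G01 X175.746 Y177.112 F1760
G01 X159.369 Y193.305 F1760
G01 X143.102 Y207.189 F1760
M5
G00 X0.000 Y0.000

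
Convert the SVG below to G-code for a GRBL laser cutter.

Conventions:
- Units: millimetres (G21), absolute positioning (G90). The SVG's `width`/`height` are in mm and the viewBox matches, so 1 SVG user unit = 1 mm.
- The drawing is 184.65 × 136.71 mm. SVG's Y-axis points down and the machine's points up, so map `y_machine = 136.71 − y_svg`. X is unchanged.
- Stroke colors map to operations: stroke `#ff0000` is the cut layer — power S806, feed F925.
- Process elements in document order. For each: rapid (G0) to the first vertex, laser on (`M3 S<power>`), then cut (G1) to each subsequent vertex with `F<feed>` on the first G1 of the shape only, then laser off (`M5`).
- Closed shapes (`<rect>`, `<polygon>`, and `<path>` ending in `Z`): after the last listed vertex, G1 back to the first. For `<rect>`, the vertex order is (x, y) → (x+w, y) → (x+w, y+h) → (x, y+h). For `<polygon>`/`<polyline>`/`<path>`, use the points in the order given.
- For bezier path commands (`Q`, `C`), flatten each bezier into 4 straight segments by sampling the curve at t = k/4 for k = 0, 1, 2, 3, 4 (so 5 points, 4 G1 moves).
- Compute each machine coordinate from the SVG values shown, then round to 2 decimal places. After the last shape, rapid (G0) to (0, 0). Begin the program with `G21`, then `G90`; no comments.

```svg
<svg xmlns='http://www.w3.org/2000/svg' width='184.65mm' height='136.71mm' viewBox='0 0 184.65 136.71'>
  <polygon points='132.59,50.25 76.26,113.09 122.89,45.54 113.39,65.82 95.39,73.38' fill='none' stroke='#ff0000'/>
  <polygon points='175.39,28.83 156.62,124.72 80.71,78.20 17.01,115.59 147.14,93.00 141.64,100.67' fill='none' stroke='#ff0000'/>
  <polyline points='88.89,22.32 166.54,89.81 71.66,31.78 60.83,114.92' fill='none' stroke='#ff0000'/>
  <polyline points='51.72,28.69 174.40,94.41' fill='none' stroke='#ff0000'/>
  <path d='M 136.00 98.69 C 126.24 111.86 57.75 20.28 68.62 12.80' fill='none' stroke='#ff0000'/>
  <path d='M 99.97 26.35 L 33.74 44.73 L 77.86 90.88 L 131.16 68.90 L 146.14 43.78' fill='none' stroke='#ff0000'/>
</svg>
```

Since the viewBox matches the mm dimensions, user units are millimetres directly. The only transform is the Y-flip y_m = 136.71 − y_svg.

Shape 1 is a closed polygon drawn with `<polygon>`. Its stroke #ff0000 means cut at S806, F925. After flipping Y the toolpath is (132.59,86.46) → (76.26,23.62) → (122.89,91.17) → (113.39,70.89) → (95.39,63.33) → (132.59,86.46), returning to the start.

Shape 2 is a closed polygon drawn with `<polygon>`. Its stroke #ff0000 means cut at S806, F925. After flipping Y the toolpath is (175.39,107.88) → (156.62,11.99) → (80.71,58.51) → (17.01,21.12) → (147.14,43.71) → (141.64,36.04) → (175.39,107.88), returning to the start.

Shape 3 is a open polyline drawn with `<polyline>`. Its stroke #ff0000 means cut at S806, F925. After flipping Y the toolpath is (88.89,114.39) → (166.54,46.90) → (71.66,104.93) → (60.83,21.79).

Shape 4 is a line segment drawn with `<polyline>`. Its stroke #ff0000 means cut at S806, F925. After flipping Y the toolpath is (51.72,108.02) → (174.40,42.30).

Shape 5 is a cubic bezier drawn with `<path>`. Its stroke #ff0000 means cut at S806, F925. After flipping Y the toolpath is (136.00,38.02) → (119.83,44.83) → (94.57,73.22) → (73.19,105.48) → (68.62,123.91).

Shape 6 is a open polyline drawn with `<path>`. Its stroke #ff0000 means cut at S806, F925. After flipping Y the toolpath is (99.97,110.36) → (33.74,91.98) → (77.86,45.83) → (131.16,67.81) → (146.14,92.93).

G21
G90
G0 X132.59 Y86.46
M3 S806
G1 X76.26 Y23.62 F925
G1 X122.89 Y91.17
G1 X113.39 Y70.89
G1 X95.39 Y63.33
G1 X132.59 Y86.46
M5
G0 X175.39 Y107.88
M3 S806
G1 X156.62 Y11.99 F925
G1 X80.71 Y58.51
G1 X17.01 Y21.12
G1 X147.14 Y43.71
G1 X141.64 Y36.04
G1 X175.39 Y107.88
M5
G0 X88.89 Y114.39
M3 S806
G1 X166.54 Y46.90 F925
G1 X71.66 Y104.93
G1 X60.83 Y21.79
M5
G0 X51.72 Y108.02
M3 S806
G1 X174.40 Y42.30 F925
M5
G0 X136.00 Y38.02
M3 S806
G1 X119.83 Y44.83 F925
G1 X94.57 Y73.22
G1 X73.19 Y105.48
G1 X68.62 Y123.91
M5
G0 X99.97 Y110.36
M3 S806
G1 X33.74 Y91.98 F925
G1 X77.86 Y45.83
G1 X131.16 Y67.81
G1 X146.14 Y92.93
M5
G0 X0.00 Y0.00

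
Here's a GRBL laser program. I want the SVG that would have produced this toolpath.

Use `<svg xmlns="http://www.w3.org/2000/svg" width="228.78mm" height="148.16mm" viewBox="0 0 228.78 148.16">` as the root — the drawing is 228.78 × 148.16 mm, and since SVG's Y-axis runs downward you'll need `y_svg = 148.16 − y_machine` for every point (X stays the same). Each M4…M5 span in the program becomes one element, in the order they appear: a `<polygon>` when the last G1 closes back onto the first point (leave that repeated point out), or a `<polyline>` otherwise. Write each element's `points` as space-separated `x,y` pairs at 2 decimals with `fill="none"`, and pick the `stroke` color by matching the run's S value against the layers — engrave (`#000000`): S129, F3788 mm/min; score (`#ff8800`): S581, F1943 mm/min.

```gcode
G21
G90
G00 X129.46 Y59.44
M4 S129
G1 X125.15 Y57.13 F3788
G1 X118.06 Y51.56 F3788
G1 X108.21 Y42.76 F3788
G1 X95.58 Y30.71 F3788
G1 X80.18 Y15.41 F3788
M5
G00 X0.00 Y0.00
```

y_svg = 148.16 − y_m. Every run uses S129, so all elements get stroke `#000000` (engrave).

[1] open run; points: 129.46,88.72 125.15,91.03 118.06,96.60 108.21,105.40 95.58,117.45 80.18,132.75

<svg xmlns="http://www.w3.org/2000/svg" width="228.78mm" height="148.16mm" viewBox="0 0 228.78 148.16">
  <polyline points="129.46,88.72 125.15,91.03 118.06,96.60 108.21,105.40 95.58,117.45 80.18,132.75" fill="none" stroke="#000000"/>
</svg>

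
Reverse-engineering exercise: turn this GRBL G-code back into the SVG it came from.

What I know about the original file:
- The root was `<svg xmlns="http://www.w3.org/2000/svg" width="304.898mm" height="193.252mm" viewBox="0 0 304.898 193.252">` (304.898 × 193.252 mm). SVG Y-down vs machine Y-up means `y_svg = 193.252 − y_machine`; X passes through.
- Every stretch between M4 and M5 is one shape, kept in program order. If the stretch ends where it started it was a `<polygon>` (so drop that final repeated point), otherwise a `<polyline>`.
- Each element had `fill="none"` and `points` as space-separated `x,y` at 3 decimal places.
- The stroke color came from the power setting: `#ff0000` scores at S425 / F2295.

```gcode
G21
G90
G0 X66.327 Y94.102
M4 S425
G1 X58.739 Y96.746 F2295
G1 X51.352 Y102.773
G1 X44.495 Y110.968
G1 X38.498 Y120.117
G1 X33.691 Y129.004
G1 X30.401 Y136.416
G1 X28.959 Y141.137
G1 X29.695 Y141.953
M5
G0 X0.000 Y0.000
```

y_svg = 193.252 − y_m. Every run uses S425, so all elements get stroke `#ff0000` (score).

[1] open run; points: 66.327,99.150 58.739,96.506 51.352,90.479 44.495,82.284 38.498,73.135 33.691,64.248 30.401,56.836 28.959,52.115 29.695,51.299

<svg xmlns="http://www.w3.org/2000/svg" width="304.898mm" height="193.252mm" viewBox="0 0 304.898 193.252">
  <polyline points="66.327,99.150 58.739,96.506 51.352,90.479 44.495,82.284 38.498,73.135 33.691,64.248 30.401,56.836 28.959,52.115 29.695,51.299" fill="none" stroke="#ff0000"/>
</svg>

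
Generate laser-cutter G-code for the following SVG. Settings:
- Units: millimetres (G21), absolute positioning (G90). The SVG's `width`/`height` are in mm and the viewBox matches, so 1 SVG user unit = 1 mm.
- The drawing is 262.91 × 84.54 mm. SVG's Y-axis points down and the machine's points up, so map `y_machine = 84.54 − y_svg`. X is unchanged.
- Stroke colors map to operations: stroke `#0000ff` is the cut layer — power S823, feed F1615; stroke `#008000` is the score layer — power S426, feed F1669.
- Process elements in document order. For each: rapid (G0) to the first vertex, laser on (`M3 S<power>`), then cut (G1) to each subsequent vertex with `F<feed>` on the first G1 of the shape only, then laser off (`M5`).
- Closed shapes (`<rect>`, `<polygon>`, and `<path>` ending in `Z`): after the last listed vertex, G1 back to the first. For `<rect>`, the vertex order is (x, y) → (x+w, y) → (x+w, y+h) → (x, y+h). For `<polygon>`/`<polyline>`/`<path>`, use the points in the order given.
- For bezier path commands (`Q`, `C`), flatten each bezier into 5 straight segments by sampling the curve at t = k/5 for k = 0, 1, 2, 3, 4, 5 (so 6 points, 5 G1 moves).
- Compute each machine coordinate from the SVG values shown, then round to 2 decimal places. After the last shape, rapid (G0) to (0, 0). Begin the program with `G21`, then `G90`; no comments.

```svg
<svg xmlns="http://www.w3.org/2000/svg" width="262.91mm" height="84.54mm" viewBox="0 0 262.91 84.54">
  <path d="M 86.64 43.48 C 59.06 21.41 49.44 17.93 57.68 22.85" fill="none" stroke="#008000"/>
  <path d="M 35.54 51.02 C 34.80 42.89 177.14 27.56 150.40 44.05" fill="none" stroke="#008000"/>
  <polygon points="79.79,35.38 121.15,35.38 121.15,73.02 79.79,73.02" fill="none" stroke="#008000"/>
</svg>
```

viewBox `0 0 262.91 84.54` with mm width/height → 1 unit = 1 mm. Flip: y_m = 84.54 − y_svg.

**Shape 1** — `<path>` cubic bezier, stroke `#008000` → score (S426, F1669). Control points (SVG): P0=(86.64,43.48), P1=(59.06,21.41), P2=(49.44,17.93), P3=(57.68,22.85); sampled at t=k/5. Machine vertices: (86.64,41.06) → (72.25,52.15) → (62.16,59.27) → (56.37,62.91) → (54.88,63.55) → (57.68,61.69). Open path.

**Shape 2** — `<path>` cubic bezier, stroke `#008000` → score (S426, F1669). Control points (SVG): P0=(35.54,51.02), P1=(34.80,42.89), P2=(177.14,27.56), P3=(150.40,44.05); sampled at t=k/5. Machine vertices: (35.54,33.52) → (49.77,38.95) → (83.35,44.23) → (121.31,47.50) → (148.65,46.88) → (150.40,40.49). Open path.

**Shape 3** — `<polygon>` rectangle, stroke `#008000` → score (S426, F1669). Machine vertices: (79.79,49.16) → (121.15,49.16) → (121.15,11.52) → (79.79,11.52) → (79.79,49.16). Closed: final G1 returns to the first vertex.

G21
G90
G0 X86.64 Y41.06
M3 S426
G1 X72.25 Y52.15 F1669
G1 X62.16 Y59.27
G1 X56.37 Y62.91
G1 X54.88 Y63.55
G1 X57.68 Y61.69
M5
G0 X35.54 Y33.52
M3 S426
G1 X49.77 Y38.95 F1669
G1 X83.35 Y44.23
G1 X121.31 Y47.50
G1 X148.65 Y46.88
G1 X150.40 Y40.49
M5
G0 X79.79 Y49.16
M3 S426
G1 X121.15 Y49.16 F1669
G1 X121.15 Y11.52
G1 X79.79 Y11.52
G1 X79.79 Y49.16
M5
G0 X0.00 Y0.00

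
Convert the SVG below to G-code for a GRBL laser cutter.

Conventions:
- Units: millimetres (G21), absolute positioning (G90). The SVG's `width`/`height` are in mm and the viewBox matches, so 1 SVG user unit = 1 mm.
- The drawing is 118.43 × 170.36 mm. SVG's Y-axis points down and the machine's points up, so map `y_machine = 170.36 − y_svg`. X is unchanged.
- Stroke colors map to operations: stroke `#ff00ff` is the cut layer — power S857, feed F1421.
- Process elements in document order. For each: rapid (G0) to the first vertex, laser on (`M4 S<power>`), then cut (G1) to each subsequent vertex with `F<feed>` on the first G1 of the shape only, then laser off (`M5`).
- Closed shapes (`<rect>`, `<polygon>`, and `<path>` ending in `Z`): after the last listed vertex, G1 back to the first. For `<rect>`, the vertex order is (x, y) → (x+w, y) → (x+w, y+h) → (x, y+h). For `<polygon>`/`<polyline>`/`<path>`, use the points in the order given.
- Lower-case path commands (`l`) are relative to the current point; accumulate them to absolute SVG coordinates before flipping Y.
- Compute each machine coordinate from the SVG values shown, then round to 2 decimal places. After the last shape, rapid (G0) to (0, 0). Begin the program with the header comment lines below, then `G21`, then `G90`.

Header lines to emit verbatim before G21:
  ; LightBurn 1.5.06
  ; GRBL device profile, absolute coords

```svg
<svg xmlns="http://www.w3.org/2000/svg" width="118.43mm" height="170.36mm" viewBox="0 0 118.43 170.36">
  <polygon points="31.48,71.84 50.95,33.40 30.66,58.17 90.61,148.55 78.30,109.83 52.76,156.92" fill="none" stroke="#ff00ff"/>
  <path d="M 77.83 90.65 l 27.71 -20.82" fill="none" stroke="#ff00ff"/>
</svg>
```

; LightBurn 1.5.06
; GRBL device profile, absolute coords
G21
G90
G0 X31.48 Y98.52
M4 S857
G1 X50.95 Y136.96 F1421
G1 X30.66 Y112.19
G1 X90.61 Y21.81
G1 X78.30 Y60.53
G1 X52.76 Y13.44
G1 X31.48 Y98.52
M5
G0 X77.83 Y79.71
M4 S857
G1 X105.54 Y100.53 F1421
M5
G0 X0.00 Y0.00

1 u = 1 mm; y_m = 170.36 − y.

[1] `<polygon>` closed polygon, #ff00ff→cut S857 F1421: (31.48,98.52) → (50.95,136.96) → (30.66,112.19) → (90.61,21.81) → (78.30,60.53) → (52.76,13.44) → (31.48,98.52) (closed)

[2] `<path>` line segment, #ff00ff→cut S857 F1421: (77.83,79.71) → (105.54,100.53)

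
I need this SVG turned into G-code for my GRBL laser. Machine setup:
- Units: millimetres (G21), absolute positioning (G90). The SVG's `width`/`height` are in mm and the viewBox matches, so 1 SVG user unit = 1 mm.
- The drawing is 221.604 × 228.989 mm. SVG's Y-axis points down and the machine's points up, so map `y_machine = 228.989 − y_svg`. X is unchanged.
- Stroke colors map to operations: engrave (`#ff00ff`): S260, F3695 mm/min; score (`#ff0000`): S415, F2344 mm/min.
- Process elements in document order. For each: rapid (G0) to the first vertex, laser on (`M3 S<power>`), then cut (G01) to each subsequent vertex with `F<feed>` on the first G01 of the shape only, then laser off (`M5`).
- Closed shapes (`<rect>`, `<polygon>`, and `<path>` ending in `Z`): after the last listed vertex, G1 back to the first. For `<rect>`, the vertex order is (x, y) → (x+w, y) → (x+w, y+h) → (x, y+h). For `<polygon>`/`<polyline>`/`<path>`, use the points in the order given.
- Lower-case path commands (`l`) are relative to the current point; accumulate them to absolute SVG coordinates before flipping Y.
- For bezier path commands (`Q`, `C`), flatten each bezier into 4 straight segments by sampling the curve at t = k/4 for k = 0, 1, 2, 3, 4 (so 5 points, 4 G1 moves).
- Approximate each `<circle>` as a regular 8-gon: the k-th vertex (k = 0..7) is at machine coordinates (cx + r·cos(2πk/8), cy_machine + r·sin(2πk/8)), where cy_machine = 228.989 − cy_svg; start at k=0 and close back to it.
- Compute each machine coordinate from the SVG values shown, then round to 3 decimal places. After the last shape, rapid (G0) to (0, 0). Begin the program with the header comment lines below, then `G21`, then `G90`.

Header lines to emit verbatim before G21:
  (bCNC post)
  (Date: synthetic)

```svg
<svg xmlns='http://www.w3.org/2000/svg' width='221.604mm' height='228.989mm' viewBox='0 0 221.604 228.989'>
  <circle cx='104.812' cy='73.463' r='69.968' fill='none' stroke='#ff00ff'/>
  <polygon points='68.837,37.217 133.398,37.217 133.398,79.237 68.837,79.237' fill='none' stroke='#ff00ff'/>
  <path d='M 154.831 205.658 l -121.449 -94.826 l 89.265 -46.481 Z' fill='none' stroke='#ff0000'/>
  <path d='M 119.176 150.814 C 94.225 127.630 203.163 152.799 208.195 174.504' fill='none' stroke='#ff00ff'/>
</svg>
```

(bCNC post)
(Date: synthetic)
G21
G90
G0 X174.780 Y155.526
M3 S260
G01 X154.287 Y205.001 F3695
G01 X104.812 Y225.494
G01 X55.337 Y205.001
G01 X34.844 Y155.526
G01 X55.337 Y106.051
G01 X104.812 Y85.558
G01 X154.287 Y106.051
G01 X174.780 Y155.526
M5
G0 X68.837 Y191.772
M3 S260
G01 X133.398 Y191.772 F3695
G01 X133.398 Y149.752
G01 X68.837 Y149.752
G01 X68.837 Y191.772
M5
G0 X154.831 Y23.331
M3 S415
G01 X33.382 Y118.157 F2344
G01 X122.647 Y164.638
G01 X154.831 Y23.331
M5
G0 X119.176 Y78.175
M3 S260
G01 X121.851 Y87.306 F3695
G01 X152.442 Y83.163
G01 X188.654 Y70.604
G01 X208.195 Y54.485
M5
G0 X0.000 Y0.000

Since the viewBox matches the mm dimensions, user units are millimetres directly. The only transform is the Y-flip y_m = 228.989 − y_svg.

Shape 1 is a circle drawn with `<circle>`. Its stroke #ff00ff means engrave at S260, F3695. After flipping Y the toolpath is (174.780,155.526) → (154.287,205.001) → (104.812,225.494) → (55.337,205.001) → (34.844,155.526) → (55.337,106.051) → (104.812,85.558) → (154.287,106.051) → (174.780,155.526), returning to the start.

Shape 2 is a rectangle drawn with `<polygon>`. Its stroke #ff00ff means engrave at S260, F3695. After flipping Y the toolpath is (68.837,191.772) → (133.398,191.772) → (133.398,149.752) → (68.837,149.752) → (68.837,191.772), returning to the start.

Shape 3 is a closed polygon drawn with `<path>`. Its stroke #ff0000 means score at S415, F2344. After flipping Y the toolpath is (154.831,23.331) → (33.382,118.157) → (122.647,164.638) → (154.831,23.331), returning to the start.

Shape 4 is a cubic bezier drawn with `<path>`. Its stroke #ff00ff means engrave at S260, F3695. After flipping Y the toolpath is (119.176,78.175) → (121.851,87.306) → (152.442,83.163) → (188.654,70.604) → (208.195,54.485).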